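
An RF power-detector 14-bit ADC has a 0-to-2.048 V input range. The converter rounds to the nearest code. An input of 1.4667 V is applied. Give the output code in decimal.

With 16384 levels over 2.048 V, one step is 125.00 µV.
(1.4667 − 0) / 0.000125 = 11733.600 LSBs.
Round → code 11734.

code 11734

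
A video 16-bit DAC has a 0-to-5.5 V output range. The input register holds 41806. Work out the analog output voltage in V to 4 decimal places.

3.5085 V

LSB = 5.5 V / 2^16 = 83.92 µV.
V_out = 0 + 41806 × 8.39233e-05 V = 3.5085 V.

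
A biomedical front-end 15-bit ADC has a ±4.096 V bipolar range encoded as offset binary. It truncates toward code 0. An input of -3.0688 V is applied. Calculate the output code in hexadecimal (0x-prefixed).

code 0x100C (decimal 4108)

LSB = 8.192 V / 32768 = 250.00 µV.
(-3.0688 − (−4.096)) / 0.00025 = 4108.800 LSBs.
Floor → code 4108.
In hexadecimal (0x-prefixed): 0x100C.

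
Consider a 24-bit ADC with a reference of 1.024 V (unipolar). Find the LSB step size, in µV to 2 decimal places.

0.06 µV

Full-scale span = 1.024 V.
LSB = 1.024 / 2^24 = 1.024 / 16777216 = 6.10352e-08 V = 0.06 µV.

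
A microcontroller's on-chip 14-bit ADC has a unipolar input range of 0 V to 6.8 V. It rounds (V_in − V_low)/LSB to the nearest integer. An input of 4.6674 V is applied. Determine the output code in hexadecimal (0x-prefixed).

Full-scale span = 6.8 V; LSB = 6.8/2^14 = 415.04 µV.
Input sits at 11245.688 steps above V_low.
round(11245.688) = 11246.
In hexadecimal (0x-prefixed): 0x2BEE.

code 0x2BEE (decimal 11246)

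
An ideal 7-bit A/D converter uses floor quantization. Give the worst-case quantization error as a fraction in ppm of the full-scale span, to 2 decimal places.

Truncating → worst-case error = 1 LSB = V_FS/2^7, so 1e+06/128 = 7812.5 ppm of full scale.

7812.50 ppm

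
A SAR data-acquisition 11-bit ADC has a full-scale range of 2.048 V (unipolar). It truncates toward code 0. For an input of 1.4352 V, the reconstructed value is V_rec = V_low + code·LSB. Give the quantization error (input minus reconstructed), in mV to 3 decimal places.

0.200 mV

Step size: 2.048 V ÷ 2^11 = 1.000 mV.
(1.4352 − 0)/0.001 = 1435.2000; ⌊·⌋ gives code 1435.
V_rec = 0 + 1435·0.001 = 1.435 V.
Difference: 0.0002 V → 0.200 mV.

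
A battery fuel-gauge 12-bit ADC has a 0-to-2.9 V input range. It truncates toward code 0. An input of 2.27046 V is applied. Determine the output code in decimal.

Full-scale span = 2.9 V; LSB = 2.9/2^12 = 0.708 mV.
(V_in − V_low)/LSB = (2.27046 − 0) / 0.000708008 = 3206.829.
⌊·⌋(3206.829) = 3206.

code 3206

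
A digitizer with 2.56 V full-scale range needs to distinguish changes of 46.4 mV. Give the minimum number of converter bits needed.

6 bits

Number of steps required ≥ 2.56 V / 46.4 mV = 55.17.
Need 2^N ≥ 55.17; 2^5 = 32, 2^6 = 64.
Minimum N = 6.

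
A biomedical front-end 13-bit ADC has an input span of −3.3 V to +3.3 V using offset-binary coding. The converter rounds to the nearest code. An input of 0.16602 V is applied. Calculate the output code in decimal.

LSB = 6.6 V / 8192 = 0.806 mV.
(0.16602 − (−3.3)) / 0.000805664 = 4302.066 LSBs.
round(4302.066) = 4302.

code 4302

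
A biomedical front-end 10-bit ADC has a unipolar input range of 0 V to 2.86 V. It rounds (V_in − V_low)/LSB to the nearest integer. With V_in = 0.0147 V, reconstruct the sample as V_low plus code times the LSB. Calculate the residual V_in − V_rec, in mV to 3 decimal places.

0.735 mV

Step size: 2.86 V ÷ 2^10 = 2.793 mV.
(V_in − V_low)/LSB = (0.0147 − 0)/0.00279297 = 5.2632 → code 5 (round).
Reconstructed: 0.013964844 V.
Error = 0.0147 − 0.013964844 = 0.000735156 V = 0.735 mV.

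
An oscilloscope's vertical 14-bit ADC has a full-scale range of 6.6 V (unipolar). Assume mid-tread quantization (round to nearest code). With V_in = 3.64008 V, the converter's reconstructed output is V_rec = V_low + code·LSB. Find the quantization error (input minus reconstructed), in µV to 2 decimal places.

89.77 µV

One LSB is 6.6 V / 16384 = 402.83 µV.
(3.64008 − 0)/0.000402832 = 9036.2228; round gives code 9036.
V_rec = 0 + 9036·0.000402832 = 3.6399902 V.
V_in − V_rec = 8.97656e-05 V = 89.77 µV.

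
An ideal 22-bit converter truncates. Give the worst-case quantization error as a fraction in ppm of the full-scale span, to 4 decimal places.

Truncating → worst-case error = 1 LSB = V_FS/2^22, so 1e+06/4194304 = 0.238419 ppm of full scale.

0.2384 ppm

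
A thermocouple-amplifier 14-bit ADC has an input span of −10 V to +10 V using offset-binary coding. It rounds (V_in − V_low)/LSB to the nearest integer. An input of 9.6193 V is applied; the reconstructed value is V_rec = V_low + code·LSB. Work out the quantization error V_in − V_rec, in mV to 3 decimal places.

LSB = 20/2^14 = 1.221 mV.
(9.6193 − (−10))/0.0012207 = 16072.1306; round gives code 16072.
Code 16072 maps back to (−10) + 16072×0.0012207 V = 9.6191406 V.
Difference: 0.000159375 V → 0.159 mV.

0.159 mV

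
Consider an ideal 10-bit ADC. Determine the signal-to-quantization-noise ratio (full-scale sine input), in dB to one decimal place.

62.0 dB

SNR ≈ 6.02·N + 1.76 dB = 6.02·10 + 1.76 = 61.96 dB.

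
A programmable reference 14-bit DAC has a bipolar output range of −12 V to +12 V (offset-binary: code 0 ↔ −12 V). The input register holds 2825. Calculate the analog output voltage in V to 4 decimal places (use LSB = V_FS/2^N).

LSB = 24 V / 2^14 = 1.465 mV.
V_out = (−12) + 2825 × 0.00146484 V = -7.86182 V.

-7.8618 V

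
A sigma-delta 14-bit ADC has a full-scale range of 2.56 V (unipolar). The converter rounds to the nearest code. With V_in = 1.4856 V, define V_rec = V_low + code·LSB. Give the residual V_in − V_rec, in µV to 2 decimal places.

-25.00 µV

One LSB is 2.56 V / 16384 = 156.25 µV.
Scaled input = 9507.8400 LSBs, so code = 9508.
V_rec = 0 + 9508·0.00015625 = 1.485625 V.
Difference: -2.5e-05 V → -25.00 µV.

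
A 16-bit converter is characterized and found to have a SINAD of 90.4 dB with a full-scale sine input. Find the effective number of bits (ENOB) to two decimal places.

ENOB = (SINAD − 1.76) / 6.02 = (90.4 − 1.76)/6.02 = 14.724.

14.72 bits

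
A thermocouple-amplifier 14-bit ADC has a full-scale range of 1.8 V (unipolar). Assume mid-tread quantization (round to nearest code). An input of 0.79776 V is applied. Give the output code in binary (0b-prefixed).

With 16384 levels over 1.8 V, one step is 109.86 µV.
(0.79776 − 0) / 0.000109863 = 7261.389 LSBs.
round(7261.389) = 7261.
In binary (0b-prefixed): 0b1110001011101.

code 0b1110001011101 (decimal 7261)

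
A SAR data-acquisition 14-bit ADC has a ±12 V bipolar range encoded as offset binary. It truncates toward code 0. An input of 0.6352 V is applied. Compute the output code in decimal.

LSB = 24 V / 16384 = 1.465 mV.
Input sits at 8625.630 steps above V_low.
Floor → code 8625.

code 8625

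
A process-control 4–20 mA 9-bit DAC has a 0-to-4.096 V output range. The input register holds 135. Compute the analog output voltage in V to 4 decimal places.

1.0800 V

LSB = 4.096 V / 2^9 = 8.000 mV.
V_out = 0 + 135 × 0.008 V = 1.08 V.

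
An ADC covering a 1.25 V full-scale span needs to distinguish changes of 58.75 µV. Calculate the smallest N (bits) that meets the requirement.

Number of steps required ≥ 1.25 V / 58.75 µV = 21276.60.
Need 2^N ≥ 21276.60; 2^14 = 16384, 2^15 = 32768.
Minimum N = 15.

15 bits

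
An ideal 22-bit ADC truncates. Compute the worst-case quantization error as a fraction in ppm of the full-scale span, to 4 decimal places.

Truncating → worst-case error = 1 LSB = V_FS/2^22, so 1e+06/4194304 = 0.238419 ppm of full scale.

0.2384 ppm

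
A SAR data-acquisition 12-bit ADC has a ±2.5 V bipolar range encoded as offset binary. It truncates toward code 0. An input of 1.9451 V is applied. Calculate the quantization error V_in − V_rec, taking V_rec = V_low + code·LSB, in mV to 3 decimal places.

0.520 mV

Step size: 5 V ÷ 2^12 = 1.221 mV.
(1.9451 − (−2.5))/0.0012207 = 3641.4259; ⌊·⌋ gives code 3641.
Code 3641 maps back to (−2.5) + 3641×0.0012207 V = 1.9445801 V.
Difference: 0.000519922 V → 0.520 mV.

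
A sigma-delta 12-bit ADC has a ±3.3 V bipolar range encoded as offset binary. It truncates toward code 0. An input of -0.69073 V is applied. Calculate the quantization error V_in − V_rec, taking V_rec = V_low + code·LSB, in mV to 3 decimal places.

Step size: 6.6 V ÷ 2^12 = 1.611 mV.
Scaled input = 1619.3288 LSBs, so code = 1619.
Reconstructed: -0.69125977 V.
Difference: 0.000529766 V → 0.530 mV.

0.530 mV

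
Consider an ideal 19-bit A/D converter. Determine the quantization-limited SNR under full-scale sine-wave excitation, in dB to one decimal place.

116.1 dB

SNR ≈ 6.02·N + 1.76 dB = 6.02·19 + 1.76 = 116.14 dB.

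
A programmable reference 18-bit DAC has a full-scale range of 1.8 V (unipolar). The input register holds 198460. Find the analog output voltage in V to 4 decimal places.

LSB = 1.8 V / 2^18 = 6.87 µV.
V_out = 0 + 198460 × 6.86646e-06 V = 1.36272 V.

1.3627 V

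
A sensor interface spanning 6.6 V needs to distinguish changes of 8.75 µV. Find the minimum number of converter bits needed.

Number of steps required ≥ 6.6 V / 8.75 µV = 754285.71.
Need 2^N ≥ 754285.71; 2^19 = 524288, 2^20 = 1048576.
Minimum N = 20.

20 bits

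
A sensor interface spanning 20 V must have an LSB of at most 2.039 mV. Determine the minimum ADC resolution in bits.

14 bits

Number of steps required ≥ 20 V / 2.039 mV = 9808.73.
Need 2^N ≥ 9808.73; 2^13 = 8192, 2^14 = 16384.
Minimum N = 14.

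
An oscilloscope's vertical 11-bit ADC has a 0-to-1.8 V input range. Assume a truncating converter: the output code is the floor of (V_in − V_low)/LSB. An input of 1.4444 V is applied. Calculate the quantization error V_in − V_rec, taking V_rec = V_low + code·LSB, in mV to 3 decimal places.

Step size: 1.8 V ÷ 2^11 = 0.879 mV.
(V_in − V_low)/LSB = (1.4444 − 0)/0.000878906 = 1643.4062 → code 1643 (floor).
Code 1643 maps back to 0 + 1643×0.000878906 V = 1.444043 V.
Difference: 0.000357031 V → 0.357 mV.

0.357 mV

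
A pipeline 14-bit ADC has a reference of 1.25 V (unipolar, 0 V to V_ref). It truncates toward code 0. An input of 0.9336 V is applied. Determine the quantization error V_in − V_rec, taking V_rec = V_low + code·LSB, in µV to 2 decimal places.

One LSB is 1.25 V / 16384 = 76.29 µV.
(0.9336 − 0)/7.62939e-05 = 12236.8819; ⌊·⌋ gives code 12236.
Reconstructed: 0.93353271 V.
V_in − V_rec = 6.72852e-05 V = 67.29 µV.

67.29 µV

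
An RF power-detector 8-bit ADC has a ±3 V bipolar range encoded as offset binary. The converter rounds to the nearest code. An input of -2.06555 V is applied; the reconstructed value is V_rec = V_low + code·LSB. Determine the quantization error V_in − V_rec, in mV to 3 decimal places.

One LSB is 6 V / 256 = 23.438 mV.
(V_in − V_low)/LSB = (-2.06555 − (−3))/0.0234375 = 39.8699 → code 40 (round).
V_rec = (−3) + 40·0.0234375 = -2.0625 V.
V_in − V_rec = -0.00305 V = -3.050 mV.

-3.050 mV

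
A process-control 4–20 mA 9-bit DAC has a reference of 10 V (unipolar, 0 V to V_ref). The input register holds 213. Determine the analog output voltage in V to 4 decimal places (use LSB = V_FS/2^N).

4.1602 V

LSB = 10 V / 2^9 = 19.531 mV.
V_out = 0 + 213 × 0.0195312 V = 4.16016 V.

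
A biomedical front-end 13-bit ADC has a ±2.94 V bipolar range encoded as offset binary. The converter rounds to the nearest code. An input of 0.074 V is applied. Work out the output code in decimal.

LSB = 5.88 V / 8192 = 0.718 mV.
(0.074 − (−2.94)) / 0.000717773 = 4199.097 LSBs.
Round → code 4199.

code 4199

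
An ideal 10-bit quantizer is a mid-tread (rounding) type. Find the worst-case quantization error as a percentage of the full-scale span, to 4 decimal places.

Rounding → worst-case error = ½ LSB = V_FS/2^11, so 100/2048 = 0.0488281 % of full scale.

0.0488 %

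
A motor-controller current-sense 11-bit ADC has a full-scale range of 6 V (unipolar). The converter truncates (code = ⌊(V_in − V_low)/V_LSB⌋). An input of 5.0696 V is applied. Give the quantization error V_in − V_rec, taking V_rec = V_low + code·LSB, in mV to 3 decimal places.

Step size: 6 V ÷ 2^11 = 2.930 mV.
(V_in − V_low)/LSB = (5.0696 − 0)/0.00292969 = 1730.4235 → code 1730 (floor).
Code 1730 maps back to 0 + 1730×0.00292969 V = 5.0683594 V.
V_in − V_rec = 0.00124062 V = 1.241 mV.

1.241 mV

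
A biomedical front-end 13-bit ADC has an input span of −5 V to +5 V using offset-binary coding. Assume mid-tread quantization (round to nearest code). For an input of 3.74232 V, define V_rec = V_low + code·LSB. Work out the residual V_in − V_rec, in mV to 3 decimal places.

One LSB is 10 V / 8192 = 1.221 mV.
Scaled input = 7161.7085 LSBs, so code = 7162.
Reconstructed: 3.7426758 V.
Difference: -0.000355781 V → -0.356 mV.

-0.356 mV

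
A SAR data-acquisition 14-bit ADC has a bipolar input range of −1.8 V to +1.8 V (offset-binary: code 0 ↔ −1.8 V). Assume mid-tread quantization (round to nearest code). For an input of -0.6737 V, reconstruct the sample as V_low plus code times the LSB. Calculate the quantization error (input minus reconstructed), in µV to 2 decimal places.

LSB = 3.6/2^14 = 219.73 µV.
(-0.6737 − (−1.8))/0.000219727 = 5125.9164; round gives code 5126.
Reconstructed: -0.67368164 V.
V_in − V_rec = -1.83594e-05 V = -18.36 µV.

-18.36 µV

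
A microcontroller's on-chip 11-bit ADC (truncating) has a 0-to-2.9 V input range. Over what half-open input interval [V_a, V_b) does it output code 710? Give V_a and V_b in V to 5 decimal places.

LSB = 2.9/2^11 = 1.416 mV.
V_a = V_low + 710·LSB = 1.00537 V; V_b = V_low + 711·LSB = 1.00679 V.

[1.00537 V, 1.00679 V)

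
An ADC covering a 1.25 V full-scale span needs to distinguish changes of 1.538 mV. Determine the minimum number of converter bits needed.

10 bits

Number of steps required ≥ 1.25 V / 1.538 mV = 812.74.
Need 2^N ≥ 812.74; 2^9 = 512, 2^10 = 1024.
Minimum N = 10.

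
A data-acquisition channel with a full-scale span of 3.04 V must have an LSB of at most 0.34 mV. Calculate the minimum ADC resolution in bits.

14 bits

Number of steps required ≥ 3.04 V / 0.34 mV = 8941.18.
Need 2^N ≥ 8941.18; 2^13 = 8192, 2^14 = 16384.
Minimum N = 14.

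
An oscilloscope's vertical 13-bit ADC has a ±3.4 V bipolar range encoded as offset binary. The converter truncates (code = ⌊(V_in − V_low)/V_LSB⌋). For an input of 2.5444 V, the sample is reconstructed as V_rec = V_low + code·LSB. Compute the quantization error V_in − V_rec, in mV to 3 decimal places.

LSB = 6.8/2^13 = 0.830 mV.
Scaled input = 7161.2536 LSBs, so code = 7161.
Reconstructed: 2.5441895 V.
Error = 2.5444 − 2.5441895 = 0.000210547 V = 0.211 mV.

0.211 mV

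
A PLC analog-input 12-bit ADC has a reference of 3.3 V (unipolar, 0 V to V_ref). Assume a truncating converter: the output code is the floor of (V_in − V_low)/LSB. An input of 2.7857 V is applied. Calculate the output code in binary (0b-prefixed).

With 4096 levels over 3.3 V, one step is 0.806 mV.
(2.7857 − 0) / 0.000805664 = 3457.645 LSBs.
⌊·⌋(3457.645) = 3457.
In binary (0b-prefixed): 0b110110000001.

code 0b110110000001 (decimal 3457)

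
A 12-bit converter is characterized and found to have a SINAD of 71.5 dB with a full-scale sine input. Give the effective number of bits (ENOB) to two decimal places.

11.58 bits

ENOB = (SINAD − 1.76) / 6.02 = (71.5 − 1.76)/6.02 = 11.585.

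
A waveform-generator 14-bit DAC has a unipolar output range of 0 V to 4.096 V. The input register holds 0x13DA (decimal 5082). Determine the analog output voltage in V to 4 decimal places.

1.2705 V

LSB = 4.096 V / 2^14 = 250.00 µV.
Code 0x13DA = 5082 decimal.
V_out = 0 + 5082 × 0.00025 V = 1.2705 V.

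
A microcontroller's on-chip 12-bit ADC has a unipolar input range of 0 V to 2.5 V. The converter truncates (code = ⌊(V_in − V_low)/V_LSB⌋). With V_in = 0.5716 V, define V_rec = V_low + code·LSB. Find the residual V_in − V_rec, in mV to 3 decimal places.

One LSB is 2.5 V / 4096 = 0.610 mV.
(0.5716 − 0)/0.000610352 = 936.5094; ⌊·⌋ gives code 936.
V_rec = 0 + 936·0.000610352 = 0.57128906 V.
Difference: 0.000310938 V → 0.311 mV.

0.311 mV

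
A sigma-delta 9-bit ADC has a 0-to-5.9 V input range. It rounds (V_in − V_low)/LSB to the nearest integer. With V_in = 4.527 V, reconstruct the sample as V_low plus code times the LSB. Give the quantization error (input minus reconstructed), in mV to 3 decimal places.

-1.711 mV

LSB = 5.9/2^9 = 11.523 mV.
(V_in − V_low)/LSB = (4.527 − 0)/0.0115234 = 392.8515 → code 393 (round).
Code 393 maps back to 0 + 393×0.0115234 V = 4.5287109 V.
V_in − V_rec = -0.00171094 V = -1.711 mV.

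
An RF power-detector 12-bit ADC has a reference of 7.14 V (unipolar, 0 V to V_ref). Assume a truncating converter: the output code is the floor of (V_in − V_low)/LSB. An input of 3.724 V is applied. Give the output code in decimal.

code 2136

With 4096 levels over 7.14 V, one step is 1.743 mV.
Input sits at 2136.345 steps above V_low.
Floor → code 2136.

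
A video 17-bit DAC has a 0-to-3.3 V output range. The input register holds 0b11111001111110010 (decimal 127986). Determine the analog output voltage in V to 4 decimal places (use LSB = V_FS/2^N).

LSB = 3.3 V / 2^17 = 25.18 µV.
Code 0b11111001111110010 = 127986 decimal.
V_out = 0 + 127986 × 2.5177e-05 V = 3.2223 V.

3.2223 V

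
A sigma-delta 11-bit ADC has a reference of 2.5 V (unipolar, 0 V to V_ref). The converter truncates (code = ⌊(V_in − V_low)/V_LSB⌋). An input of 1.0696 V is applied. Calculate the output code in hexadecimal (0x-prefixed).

Full-scale span = 2.5 V; LSB = 2.5/2^11 = 1.221 mV.
(1.0696 − 0) / 0.0012207 = 876.216 LSBs.
Floor → code 876.
In hexadecimal (0x-prefixed): 0x36C.

code 0x36C (decimal 876)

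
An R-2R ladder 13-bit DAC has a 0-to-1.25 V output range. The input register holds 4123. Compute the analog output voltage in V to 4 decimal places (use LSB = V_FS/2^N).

0.6291 V

LSB = 1.25 V / 2^13 = 152.59 µV.
V_out = 0 + 4123 × 0.000152588 V = 0.62912 V.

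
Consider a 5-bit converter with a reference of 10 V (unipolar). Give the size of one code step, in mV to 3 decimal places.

Full-scale span = 10 V.
LSB = 10 / 2^5 = 10 / 32 = 0.3125 V = 312.500 mV.

312.500 mV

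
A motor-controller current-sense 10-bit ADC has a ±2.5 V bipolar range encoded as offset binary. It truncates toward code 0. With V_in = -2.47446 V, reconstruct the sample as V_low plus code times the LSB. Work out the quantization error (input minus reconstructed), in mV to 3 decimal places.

1.126 mV

Step size: 5 V ÷ 2^10 = 4.883 mV.
Scaled input = 5.2306 LSBs, so code = 5.
Reconstructed: -2.4755859 V.
Error = -2.47446 − (−2.4755859) = 0.00112594 V = 1.126 mV.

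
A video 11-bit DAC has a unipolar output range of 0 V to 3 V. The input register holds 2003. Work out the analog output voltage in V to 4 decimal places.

LSB = 3 V / 2^11 = 1.465 mV.
V_out = 0 + 2003 × 0.00146484 V = 2.93408 V.

2.9341 V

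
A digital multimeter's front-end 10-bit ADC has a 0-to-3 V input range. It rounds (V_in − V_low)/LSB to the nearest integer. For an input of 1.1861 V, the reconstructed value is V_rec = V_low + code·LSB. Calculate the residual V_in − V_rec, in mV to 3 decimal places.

-0.423 mV

LSB = 3/2^10 = 2.930 mV.
Scaled input = 404.8555 LSBs, so code = 405.
Code 405 maps back to 0 + 405×0.00292969 V = 1.1865234 V.
V_in − V_rec = -0.000423437 V = -0.423 mV.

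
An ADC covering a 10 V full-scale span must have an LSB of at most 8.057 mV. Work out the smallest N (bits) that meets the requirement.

Number of steps required ≥ 10 V / 8.057 mV = 1241.16.
Need 2^N ≥ 1241.16; 2^10 = 1024, 2^11 = 2048.
Minimum N = 11.

11 bits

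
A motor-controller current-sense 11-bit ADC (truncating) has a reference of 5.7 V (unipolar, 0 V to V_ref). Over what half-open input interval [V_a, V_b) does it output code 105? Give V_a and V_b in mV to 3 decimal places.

LSB = 5.7/2^11 = 2.783 mV.
V_a = V_low + 105·LSB = 0.292236 V; V_b = V_low + 106·LSB = 0.29502 V.

[292.236 mV, 295.020 mV)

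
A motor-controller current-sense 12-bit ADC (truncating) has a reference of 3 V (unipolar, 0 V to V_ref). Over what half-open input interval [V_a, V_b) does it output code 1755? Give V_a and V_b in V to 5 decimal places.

LSB = 3/2^12 = 0.732 mV.
V_a = V_low + 1755·LSB = 1.2854 V; V_b = V_low + 1756·LSB = 1.28613 V.

[1.28540 V, 1.28613 V)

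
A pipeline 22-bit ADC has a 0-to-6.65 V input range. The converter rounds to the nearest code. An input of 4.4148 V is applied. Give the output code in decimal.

code 2784513

With 4194304 levels over 6.65 V, one step is 1.59 µV.
(V_in − V_low)/LSB = (4.4148 − 0) / 1.58548e-06 = 2784513.278.
So the output code is 2784513.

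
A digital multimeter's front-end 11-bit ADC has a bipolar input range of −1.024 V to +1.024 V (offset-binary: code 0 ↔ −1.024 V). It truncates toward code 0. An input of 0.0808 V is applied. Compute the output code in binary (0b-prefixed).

Full-scale span = 2.048 V; LSB = 2.048/2^11 = 1.000 mV.
(0.0808 − (−1.024)) / 0.001 = 1104.800 LSBs.
Floor → code 1104.
In binary (0b-prefixed): 0b10001010000.

code 0b10001010000 (decimal 1104)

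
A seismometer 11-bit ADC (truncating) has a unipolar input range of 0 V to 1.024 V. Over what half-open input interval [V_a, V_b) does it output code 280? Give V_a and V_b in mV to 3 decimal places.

LSB = 1.024/2^11 = 0.500 mV.
V_a = V_low + 280·LSB = 0.14 V; V_b = V_low + 281·LSB = 0.1405 V.

[140.000 mV, 140.500 mV)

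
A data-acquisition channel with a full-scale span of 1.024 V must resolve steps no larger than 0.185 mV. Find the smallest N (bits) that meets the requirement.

13 bits

Number of steps required ≥ 1.024 V / 0.185 mV = 5535.14.
Need 2^N ≥ 5535.14; 2^12 = 4096, 2^13 = 8192.
Minimum N = 13.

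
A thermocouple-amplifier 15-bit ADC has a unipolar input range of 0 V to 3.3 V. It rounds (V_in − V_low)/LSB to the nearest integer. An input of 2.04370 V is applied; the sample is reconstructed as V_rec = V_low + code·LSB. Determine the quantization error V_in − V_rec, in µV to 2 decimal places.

32.40 µV

LSB = 3.3/2^15 = 100.71 µV.
Scaled input = 20293.3217 LSBs, so code = 20293.
Reconstructed: 2.0436676 V.
Error = 2.04370 − 2.0436676 = 3.23975e-05 V = 32.40 µV.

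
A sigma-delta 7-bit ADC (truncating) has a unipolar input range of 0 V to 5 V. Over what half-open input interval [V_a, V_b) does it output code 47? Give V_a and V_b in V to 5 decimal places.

[1.83594 V, 1.87500 V)

LSB = 5/2^7 = 39.062 mV.
V_a = V_low + 47·LSB = 1.83594 V; V_b = V_low + 48·LSB = 1.875 V.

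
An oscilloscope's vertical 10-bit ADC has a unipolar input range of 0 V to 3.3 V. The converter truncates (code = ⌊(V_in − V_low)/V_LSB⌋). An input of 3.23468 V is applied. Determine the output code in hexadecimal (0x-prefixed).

code 0x3EB (decimal 1003)

LSB = 3.3 V / 1024 = 3.223 mV.
(V_in − V_low)/LSB = (3.23468 − 0) / 0.00322266 = 1003.731.
⌊·⌋(1003.731) = 1003.
In hexadecimal (0x-prefixed): 0x3EB.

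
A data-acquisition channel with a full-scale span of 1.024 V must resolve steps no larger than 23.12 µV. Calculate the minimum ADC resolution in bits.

16 bits

Number of steps required ≥ 1.024 V / 23.12 µV = 44290.66.
Need 2^N ≥ 44290.66; 2^15 = 32768, 2^16 = 65536.
Minimum N = 16.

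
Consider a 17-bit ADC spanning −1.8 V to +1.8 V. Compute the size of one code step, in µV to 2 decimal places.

27.47 µV

Full-scale span = 3.6 V.
LSB = 3.6 / 2^17 = 3.6 / 131072 = 2.74658e-05 V = 27.47 µV.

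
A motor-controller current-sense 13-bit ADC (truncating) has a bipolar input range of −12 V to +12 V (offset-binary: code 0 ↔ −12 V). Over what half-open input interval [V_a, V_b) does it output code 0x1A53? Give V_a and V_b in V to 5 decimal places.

[7.74316 V, 7.74609 V)

LSB = 24/2^13 = 2.930 mV.
Code 0x1A53 = 6739 decimal.
V_a = V_low + 6739·LSB = 7.74316 V; V_b = V_low + 6740·LSB = 7.74609 V.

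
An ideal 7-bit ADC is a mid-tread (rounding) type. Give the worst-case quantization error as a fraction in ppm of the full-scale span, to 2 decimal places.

Rounding → worst-case error = ½ LSB = V_FS/2^8, so 1e+06/256 = 3906.25 ppm of full scale.

3906.25 ppm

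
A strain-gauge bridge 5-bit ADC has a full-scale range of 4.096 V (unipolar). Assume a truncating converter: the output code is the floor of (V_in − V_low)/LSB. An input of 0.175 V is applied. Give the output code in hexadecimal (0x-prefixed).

code 0x1 (decimal 1)

Full-scale span = 4.096 V; LSB = 4.096/2^5 = 128.000 mV.
(V_in − V_low)/LSB = (0.175 − 0) / 0.128 = 1.367.
⌊·⌋(1.367) = 1.
In hexadecimal (0x-prefixed): 0x1.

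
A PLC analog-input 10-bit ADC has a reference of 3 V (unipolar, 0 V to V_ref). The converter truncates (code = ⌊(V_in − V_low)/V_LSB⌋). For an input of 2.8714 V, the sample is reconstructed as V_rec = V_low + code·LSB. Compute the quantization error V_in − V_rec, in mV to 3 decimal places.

LSB = 3/2^10 = 2.930 mV.
Scaled input = 980.1045 LSBs, so code = 980.
Reconstructed: 2.8710938 V.
Difference: 0.00030625 V → 0.306 mV.

0.306 mV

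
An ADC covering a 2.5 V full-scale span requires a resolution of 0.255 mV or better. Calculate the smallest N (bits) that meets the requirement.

14 bits

Number of steps required ≥ 2.5 V / 0.255 mV = 9803.92.
Need 2^N ≥ 9803.92; 2^13 = 8192, 2^14 = 16384.
Minimum N = 14.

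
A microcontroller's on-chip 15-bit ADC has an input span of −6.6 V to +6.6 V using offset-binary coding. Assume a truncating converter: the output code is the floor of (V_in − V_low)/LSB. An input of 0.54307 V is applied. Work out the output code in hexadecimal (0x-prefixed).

With 32768 levels over 13.2 V, one step is 402.83 µV.
(V_in − V_low)/LSB = (0.54307 − (−6.6)) / 0.000402832 = 17732.130.
⌊·⌋(17732.130) = 17732.
In hexadecimal (0x-prefixed): 0x4544.

code 0x4544 (decimal 17732)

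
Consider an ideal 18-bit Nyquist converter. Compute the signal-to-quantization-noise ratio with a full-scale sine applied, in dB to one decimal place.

110.1 dB

SNR ≈ 6.02·N + 1.76 dB = 6.02·18 + 1.76 = 110.12 dB.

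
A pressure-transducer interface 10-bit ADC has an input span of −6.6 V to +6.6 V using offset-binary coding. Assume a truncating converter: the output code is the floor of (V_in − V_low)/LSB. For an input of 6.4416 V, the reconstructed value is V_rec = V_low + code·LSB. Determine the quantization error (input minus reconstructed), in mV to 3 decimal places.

Step size: 13.2 V ÷ 2^10 = 12.891 mV.
(6.4416 − (−6.6))/0.0128906 = 1011.7120; ⌊·⌋ gives code 1011.
Code 1011 maps back to (−6.6) + 1011×0.0128906 V = 6.4324219 V.
Error = 6.4416 − 6.4324219 = 0.00917813 V = 9.178 mV.

9.178 mV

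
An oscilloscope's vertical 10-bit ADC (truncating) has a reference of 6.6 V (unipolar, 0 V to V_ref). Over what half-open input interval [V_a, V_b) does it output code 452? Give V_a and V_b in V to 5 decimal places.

LSB = 6.6/2^10 = 6.445 mV.
V_a = V_low + 452·LSB = 2.91328 V; V_b = V_low + 453·LSB = 2.91973 V.

[2.91328 V, 2.91973 V)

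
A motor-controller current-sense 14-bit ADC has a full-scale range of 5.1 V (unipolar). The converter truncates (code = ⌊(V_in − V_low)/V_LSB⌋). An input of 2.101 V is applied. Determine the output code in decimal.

code 6749

Full-scale span = 5.1 V; LSB = 5.1/2^14 = 311.28 µV.
Input sits at 6749.565 steps above V_low.
So the output code is 6749.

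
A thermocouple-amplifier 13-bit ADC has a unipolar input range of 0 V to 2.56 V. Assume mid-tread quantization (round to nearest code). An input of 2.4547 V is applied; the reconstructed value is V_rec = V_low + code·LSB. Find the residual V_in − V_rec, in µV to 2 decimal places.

Step size: 2.56 V ÷ 2^13 = 312.50 µV.
Scaled input = 7855.0400 LSBs, so code = 7855.
V_rec = 0 + 7855·0.0003125 = 2.4546875 V.
Error = 2.4547 − 2.4546875 = 1.25e-05 V = 12.50 µV.

12.50 µV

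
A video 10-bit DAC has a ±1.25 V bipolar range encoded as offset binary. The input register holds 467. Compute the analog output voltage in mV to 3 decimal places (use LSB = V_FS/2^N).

LSB = 2.5 V / 2^10 = 2.441 mV.
V_out = (−1.25) + 467 × 0.00244141 V = -0.109863 V.
= -109.863 mV.

-109.863 mV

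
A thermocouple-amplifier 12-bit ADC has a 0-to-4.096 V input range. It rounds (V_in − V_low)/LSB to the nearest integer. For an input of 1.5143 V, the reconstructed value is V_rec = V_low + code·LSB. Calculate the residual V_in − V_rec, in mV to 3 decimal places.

0.300 mV

LSB = 4.096/2^12 = 1.000 mV.
Scaled input = 1514.3000 LSBs, so code = 1514.
Reconstructed: 1.514 V.
V_in − V_rec = 0.0003 V = 0.300 mV.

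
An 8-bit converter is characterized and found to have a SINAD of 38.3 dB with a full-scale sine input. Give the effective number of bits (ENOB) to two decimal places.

ENOB = (SINAD − 1.76) / 6.02 = (38.3 − 1.76)/6.02 = 6.070.

6.07 bits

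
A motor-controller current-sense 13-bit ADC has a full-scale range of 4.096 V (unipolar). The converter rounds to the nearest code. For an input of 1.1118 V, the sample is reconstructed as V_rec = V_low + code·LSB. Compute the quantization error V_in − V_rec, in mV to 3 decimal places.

LSB = 4.096/2^13 = 0.500 mV.
(V_in − V_low)/LSB = (1.1118 − 0)/0.0005 = 2223.6000 → code 2224 (round).
Reconstructed: 1.112 V.
Difference: -0.0002 V → -0.200 mV.

-0.200 mV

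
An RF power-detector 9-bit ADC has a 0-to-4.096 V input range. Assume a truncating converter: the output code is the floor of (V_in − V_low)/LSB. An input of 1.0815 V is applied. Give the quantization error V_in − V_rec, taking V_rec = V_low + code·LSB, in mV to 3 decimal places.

One LSB is 4.096 V / 512 = 8.000 mV.
(1.0815 − 0)/0.008 = 135.1875; ⌊·⌋ gives code 135.
V_rec = 0 + 135·0.008 = 1.08 V.
Error = 1.0815 − 1.08 = 0.0015 V = 1.500 mV.

1.500 mV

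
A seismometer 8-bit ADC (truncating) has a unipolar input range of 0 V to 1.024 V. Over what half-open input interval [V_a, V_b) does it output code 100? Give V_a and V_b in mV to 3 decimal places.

LSB = 1.024/2^8 = 4.000 mV.
V_a = V_low + 100·LSB = 0.4 V; V_b = V_low + 101·LSB = 0.404 V.

[400.000 mV, 404.000 mV)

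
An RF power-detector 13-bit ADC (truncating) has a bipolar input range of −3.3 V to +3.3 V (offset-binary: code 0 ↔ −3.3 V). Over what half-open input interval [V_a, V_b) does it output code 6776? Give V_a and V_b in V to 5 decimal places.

LSB = 6.6/2^13 = 0.806 mV.
V_a = V_low + 6776·LSB = 2.15918 V; V_b = V_low + 6777·LSB = 2.15999 V.

[2.15918 V, 2.15999 V)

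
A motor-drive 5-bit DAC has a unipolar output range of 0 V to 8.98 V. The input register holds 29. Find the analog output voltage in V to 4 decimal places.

LSB = 8.98 V / 2^5 = 280.625 mV.
V_out = 0 + 29 × 0.280625 V = 8.13813 V.

8.1381 V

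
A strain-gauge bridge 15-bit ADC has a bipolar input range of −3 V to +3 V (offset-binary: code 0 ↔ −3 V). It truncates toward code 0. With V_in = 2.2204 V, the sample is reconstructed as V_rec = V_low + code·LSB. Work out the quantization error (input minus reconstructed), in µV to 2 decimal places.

Step size: 6 V ÷ 2^15 = 183.11 µV.
Scaled input = 28510.3445 LSBs, so code = 28510.
V_rec = (−3) + 28510·0.000183105 = 2.2203369 V.
Error = 2.2204 − 2.2203369 = 6.30859e-05 V = 63.09 µV.

63.09 µV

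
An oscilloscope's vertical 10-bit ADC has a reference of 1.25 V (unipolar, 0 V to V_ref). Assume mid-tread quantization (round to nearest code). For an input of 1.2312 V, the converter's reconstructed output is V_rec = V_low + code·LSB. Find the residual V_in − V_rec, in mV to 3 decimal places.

-0.489 mV

LSB = 1.25/2^10 = 1.221 mV.
Scaled input = 1008.5990 LSBs, so code = 1009.
V_rec = 0 + 1009·0.0012207 = 1.2316895 V.
V_in − V_rec = -0.000489453 V = -0.489 mV.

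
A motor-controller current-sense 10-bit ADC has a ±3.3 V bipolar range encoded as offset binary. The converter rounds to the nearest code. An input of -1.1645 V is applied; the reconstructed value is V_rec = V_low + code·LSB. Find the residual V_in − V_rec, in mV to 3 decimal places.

2.102 mV

One LSB is 6.6 V / 1024 = 6.445 mV.
(V_in − V_low)/LSB = (-1.1645 − (−3.3))/0.00644531 = 331.3261 → code 331 (round).
V_rec = (−3.3) + 331·0.00644531 = -1.1666016 V.
Error = -1.1645 − (−1.1666016) = 0.00210156 V = 2.102 mV.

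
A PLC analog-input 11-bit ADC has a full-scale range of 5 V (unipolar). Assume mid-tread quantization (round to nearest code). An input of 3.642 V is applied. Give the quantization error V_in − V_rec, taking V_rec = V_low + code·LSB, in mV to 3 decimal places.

Step size: 5 V ÷ 2^11 = 2.441 mV.
Scaled input = 1491.7632 LSBs, so code = 1492.
Reconstructed: 3.6425781 V.
Error = 3.642 − 3.6425781 = -0.000578125 V = -0.578 mV.

-0.578 mV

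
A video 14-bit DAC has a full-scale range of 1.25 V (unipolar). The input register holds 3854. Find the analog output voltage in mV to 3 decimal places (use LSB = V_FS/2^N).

LSB = 1.25 V / 2^14 = 76.29 µV.
V_out = 0 + 3854 × 7.62939e-05 V = 0.294037 V.
= 294.037 mV.

294.037 mV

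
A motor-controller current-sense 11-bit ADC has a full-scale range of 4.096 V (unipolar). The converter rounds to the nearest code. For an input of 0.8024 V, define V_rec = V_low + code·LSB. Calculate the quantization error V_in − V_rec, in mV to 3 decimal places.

0.400 mV

Step size: 4.096 V ÷ 2^11 = 2.000 mV.
(0.8024 − 0)/0.002 = 401.2000; round gives code 401.
Code 401 maps back to 0 + 401×0.002 V = 0.802 V.
Difference: 0.0004 V → 0.400 mV.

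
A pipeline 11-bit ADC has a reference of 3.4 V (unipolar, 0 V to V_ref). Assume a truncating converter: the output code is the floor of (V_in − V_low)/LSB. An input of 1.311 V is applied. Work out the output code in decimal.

LSB = 3.4 V / 2048 = 1.660 mV.
(1.311 − 0) / 0.00166016 = 789.685 LSBs.
So the output code is 789.

code 789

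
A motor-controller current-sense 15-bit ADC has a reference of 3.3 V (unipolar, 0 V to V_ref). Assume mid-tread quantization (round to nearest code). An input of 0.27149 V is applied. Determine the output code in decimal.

Full-scale span = 3.3 V; LSB = 3.3/2^15 = 100.71 µV.
Input sits at 2695.813 steps above V_low.
So the output code is 2696.

code 2696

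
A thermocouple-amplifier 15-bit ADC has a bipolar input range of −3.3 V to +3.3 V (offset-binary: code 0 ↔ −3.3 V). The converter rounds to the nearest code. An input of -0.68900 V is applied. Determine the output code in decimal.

code 12963

Full-scale span = 6.6 V; LSB = 6.6/2^15 = 201.42 µV.
(-0.68900 − (−3.3)) / 0.000201416 = 12963.219 LSBs.
Round → code 12963.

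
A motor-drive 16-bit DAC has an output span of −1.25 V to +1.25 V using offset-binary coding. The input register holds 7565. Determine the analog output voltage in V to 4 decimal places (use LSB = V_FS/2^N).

LSB = 2.5 V / 2^16 = 38.15 µV.
V_out = (−1.25) + 7565 × 3.8147e-05 V = -0.961418 V.

-0.9614 V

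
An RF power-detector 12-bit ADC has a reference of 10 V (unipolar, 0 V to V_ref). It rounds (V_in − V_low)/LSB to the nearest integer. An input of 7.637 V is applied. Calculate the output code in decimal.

Full-scale span = 10 V; LSB = 10/2^12 = 2.441 mV.
(V_in − V_low)/LSB = (7.637 − 0) / 0.00244141 = 3128.115.
So the output code is 3128.

code 3128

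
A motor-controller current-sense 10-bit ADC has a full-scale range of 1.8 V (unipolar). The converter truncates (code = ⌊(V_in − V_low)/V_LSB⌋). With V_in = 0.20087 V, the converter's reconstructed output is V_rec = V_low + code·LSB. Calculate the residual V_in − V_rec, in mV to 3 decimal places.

One LSB is 1.8 V / 1024 = 1.758 mV.
(0.20087 − 0)/0.00175781 = 114.2727; ⌊·⌋ gives code 114.
V_rec = 0 + 114·0.00175781 = 0.20039062 V.
Difference: 0.000479375 V → 0.479 mV.

0.479 mV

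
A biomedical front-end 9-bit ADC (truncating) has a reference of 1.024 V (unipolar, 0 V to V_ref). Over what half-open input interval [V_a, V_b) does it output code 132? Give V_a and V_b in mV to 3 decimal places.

LSB = 1.024/2^9 = 2.000 mV.
V_a = V_low + 132·LSB = 0.264 V; V_b = V_low + 133·LSB = 0.266 V.

[264.000 mV, 266.000 mV)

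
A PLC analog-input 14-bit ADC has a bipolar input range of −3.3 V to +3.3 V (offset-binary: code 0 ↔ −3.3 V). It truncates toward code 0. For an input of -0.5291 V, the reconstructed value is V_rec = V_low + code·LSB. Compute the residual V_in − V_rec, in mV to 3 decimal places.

0.221 mV

Step size: 6.6 V ÷ 2^14 = 402.83 µV.
(V_in − V_low)/LSB = (-0.5291 − (−3.3))/0.000402832 = 6878.5493 → code 6878 (floor).
Code 6878 maps back to (−3.3) + 6878×0.000402832 V = -0.52932129 V.
Difference: 0.000221289 V → 0.221 mV.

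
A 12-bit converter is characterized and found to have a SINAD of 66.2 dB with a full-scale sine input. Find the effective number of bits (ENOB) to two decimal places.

ENOB = (SINAD − 1.76) / 6.02 = (66.2 − 1.76)/6.02 = 10.704.

10.70 bits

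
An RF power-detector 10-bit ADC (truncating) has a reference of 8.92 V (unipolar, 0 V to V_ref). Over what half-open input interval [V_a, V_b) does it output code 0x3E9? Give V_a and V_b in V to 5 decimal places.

LSB = 8.92/2^10 = 8.711 mV.
Code 0x3E9 = 1001 decimal.
V_a = V_low + 1001·LSB = 8.71965 V; V_b = V_low + 1002·LSB = 8.72836 V.

[8.71965 V, 8.72836 V)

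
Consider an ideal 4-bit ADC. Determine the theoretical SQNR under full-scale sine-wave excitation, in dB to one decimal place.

SNR ≈ 6.02·N + 1.76 dB = 6.02·4 + 1.76 = 25.84 dB.

25.8 dB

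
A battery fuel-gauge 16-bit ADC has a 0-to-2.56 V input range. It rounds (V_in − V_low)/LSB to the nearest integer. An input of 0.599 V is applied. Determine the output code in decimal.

With 65536 levels over 2.56 V, one step is 39.06 µV.
(V_in − V_low)/LSB = (0.599 − 0) / 3.90625e-05 = 15334.400.
So the output code is 15334.

code 15334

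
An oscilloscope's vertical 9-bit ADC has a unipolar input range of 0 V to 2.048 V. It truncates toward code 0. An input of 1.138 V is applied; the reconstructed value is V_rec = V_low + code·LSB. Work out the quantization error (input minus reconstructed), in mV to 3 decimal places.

2.000 mV

LSB = 2.048/2^9 = 4.000 mV.
(1.138 − 0)/0.004 = 284.5000; ⌊·⌋ gives code 284.
Code 284 maps back to 0 + 284×0.004 V = 1.136 V.
Error = 1.138 − 1.136 = 0.002 V = 2.000 mV.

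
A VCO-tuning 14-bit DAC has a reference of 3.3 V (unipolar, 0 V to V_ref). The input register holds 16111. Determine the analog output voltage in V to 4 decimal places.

3.2450 V

LSB = 3.3 V / 2^14 = 201.42 µV.
V_out = 0 + 16111 × 0.000201416 V = 3.24501 V.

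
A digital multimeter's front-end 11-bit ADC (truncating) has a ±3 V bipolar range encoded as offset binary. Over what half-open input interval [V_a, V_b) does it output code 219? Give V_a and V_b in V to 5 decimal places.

[-2.35840 V, -2.35547 V)

LSB = 6/2^11 = 2.930 mV.
V_a = V_low + 219·LSB = -2.3584 V; V_b = V_low + 220·LSB = -2.35547 V.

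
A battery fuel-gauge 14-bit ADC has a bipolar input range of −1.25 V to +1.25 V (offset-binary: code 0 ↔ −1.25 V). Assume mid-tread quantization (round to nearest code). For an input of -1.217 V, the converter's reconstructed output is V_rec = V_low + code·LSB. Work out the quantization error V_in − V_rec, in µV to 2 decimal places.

41.02 µV

One LSB is 2.5 V / 16384 = 152.59 µV.
(V_in − V_low)/LSB = (-1.217 − (−1.25))/0.000152588 = 216.2688 → code 216 (round).
V_rec = (−1.25) + 216·0.000152588 = -1.217041 V.
Difference: 4.10156e-05 V → 41.02 µV.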